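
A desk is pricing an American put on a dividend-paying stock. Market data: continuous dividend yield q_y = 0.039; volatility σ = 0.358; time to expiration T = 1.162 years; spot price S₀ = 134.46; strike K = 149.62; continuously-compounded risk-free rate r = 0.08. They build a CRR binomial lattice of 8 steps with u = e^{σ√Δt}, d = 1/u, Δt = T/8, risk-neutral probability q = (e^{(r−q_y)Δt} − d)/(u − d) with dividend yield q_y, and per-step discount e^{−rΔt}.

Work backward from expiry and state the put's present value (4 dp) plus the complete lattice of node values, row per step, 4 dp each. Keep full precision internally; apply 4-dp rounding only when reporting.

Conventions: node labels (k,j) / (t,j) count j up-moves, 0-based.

Δt=0.14525  u=1.14619  d=0.87246  q=0.48776  discount=0.98845
step 8 (expiry): payoffs max(K−S,0) = 104.4809 90.3189 71.7136 47.2711 15.1600 0.0000 0.0000 0.0000 0.0000
k=7: (k=7,j=0): S=51.7378, K−S=97.8822, hold=96.4460 ⇒ V=97.8822 exercise | (k=7,j=1): S=67.9701, K−S=81.6499, hold=80.3053 ⇒ V=81.6499 exercise | (k=7,j=2): S=89.2952, K−S=60.3248, hold=59.1007 ⇒ V=60.3248 exercise | (k=7,j=3): S=117.3108, K−S=32.3092, hold=31.2433 ⇒ V=32.3092 exercise | (k=7,j=4): S=154.1162, K−S=0.0000, hold=7.6758 ⇒ V=7.6758 continue | (k=7,j=5): S=202.4689, K−S=0.0000, hold=0.0000 ⇒ V=0.0000 continue | (k=7,j=6): S=265.9919, K−S=0.0000, hold=0.0000 ⇒ V=0.0000 continue | (k=7,j=7): S=349.4447, K−S=0.0000, hold=0.0000 ⇒ V=0.0000 continue
k=6: (k=6,j=0): S=59.3011, K−S=90.3189, hold=88.9254 ⇒ V=90.3189 exercise | (k=6,j=1): S=77.9064, K−S=71.7136, hold=70.4252 ⇒ V=71.7136 exercise | (k=6,j=2): S=102.3489, K−S=47.2711, hold=46.1208 ⇒ V=47.2711 exercise | (k=6,j=3): S=134.4600, K−S=15.1600, hold=20.0595 ⇒ V=20.0595 continue | (k=6,j=4): S=176.6458, K−S=0.0000, hold=3.8864 ⇒ V=3.8864 continue | (k=6,j=5): S=232.0670, K−S=0.0000, hold=0.0000 ⇒ V=0.0000 continue | (k=6,j=6): S=304.8761, K−S=0.0000, hold=0.0000 ⇒ V=0.0000 continue
k=5: (k=5,j=0): S=67.9701, K−S=81.6499, hold=80.3053 ⇒ V=81.6499 exercise | (k=5,j=1): S=89.2952, K−S=60.3248, hold=59.1007 ⇒ V=60.3248 exercise | (k=5,j=2): S=117.3108, K−S=32.3092, hold=33.6055 ⇒ V=33.6055 continue | (k=5,j=3): S=154.1162, K−S=0.0000, hold=12.0302 ⇒ V=12.0302 continue | (k=5,j=4): S=202.4689, K−S=0.0000, hold=1.9678 ⇒ V=1.9678 continue | (k=5,j=5): S=265.9919, K−S=0.0000, hold=0.0000 ⇒ V=0.0000 continue
k=4: (k=4,j=0): S=77.9064, K−S=71.7136, hold=70.4252 ⇒ V=71.7136 exercise | (k=4,j=1): S=102.3489, K−S=47.2711, hold=46.7457 ⇒ V=47.2711 exercise | (k=4,j=2): S=134.4600, K−S=15.1600, hold=22.8152 ⇒ V=22.8152 continue | (k=4,j=3): S=176.6458, K−S=0.0000, hold=7.0398 ⇒ V=7.0398 continue | (k=4,j=4): S=232.0670, K−S=0.0000, hold=0.9963 ⇒ V=0.9963 continue
k=3: (k=3,j=0): S=89.2952, K−S=60.3248, hold=59.1007 ⇒ V=60.3248 exercise | (k=3,j=1): S=117.3108, K−S=32.3092, hold=34.9341 ⇒ V=34.9341 continue | (k=3,j=2): S=154.1162, K−S=0.0000, hold=14.9459 ⇒ V=14.9459 continue | (k=3,j=3): S=202.4689, K−S=0.0000, hold=4.0447 ⇒ V=4.0447 continue
k=2: (k=2,j=0): S=102.3489, K−S=47.2711, hold=47.3863 ⇒ V=47.3863 continue | (k=2,j=1): S=134.4600, K−S=15.1600, hold=24.8936 ⇒ V=24.8936 continue | (k=2,j=2): S=176.6458, K−S=0.0000, hold=9.5174 ⇒ V=9.5174 continue
k=1: (k=1,j=0): S=117.3108, K−S=32.3092, hold=35.9945 ⇒ V=35.9945 continue | (k=1,j=1): S=154.1162, K−S=0.0000, hold=17.1927 ⇒ V=17.1927 continue
k=0: (k=0,j=0): S=134.4600, K−S=15.1600, hold=26.5138 ⇒ V=26.5138 continue

price = 26.5138
tree:
26.5138
35.9945 17.1927
47.3863 24.8936 9.5174
60.3248 34.9341 14.9459 4.0447
71.7136 47.2711 22.8152 7.0398 0.9963
81.6499 60.3248 33.6055 12.0302 1.9678 0.0000
90.3189 71.7136 47.2711 20.0595 3.8864 0.0000 0.0000
97.8822 81.6499 60.3248 32.3092 7.6758 0.0000 0.0000 0.0000
104.4809 90.3189 71.7136 47.2711 15.1600 0.0000 0.0000 0.0000 0.0000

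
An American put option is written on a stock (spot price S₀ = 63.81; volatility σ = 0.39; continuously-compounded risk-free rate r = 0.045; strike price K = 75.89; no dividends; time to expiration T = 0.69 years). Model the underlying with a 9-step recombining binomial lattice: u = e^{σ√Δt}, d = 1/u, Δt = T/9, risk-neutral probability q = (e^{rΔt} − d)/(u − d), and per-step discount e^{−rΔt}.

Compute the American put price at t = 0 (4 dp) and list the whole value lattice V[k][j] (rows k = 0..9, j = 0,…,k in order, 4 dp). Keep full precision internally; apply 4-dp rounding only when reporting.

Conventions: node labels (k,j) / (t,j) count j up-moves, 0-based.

price = 15.1968
tree:
15.1968
19.5846 10.7190
24.5084 14.5777 6.7625
29.7375 19.2173 9.8324 3.6023
34.4616 24.4746 13.8593 5.6939 1.4421
38.7023 29.7375 18.8261 8.7671 2.5227 0.3230
42.5088 34.4616 24.4746 13.0565 4.3467 0.6344 0.0000
45.9257 38.7023 29.7375 18.6116 7.3437 1.2457 0.0000 0.0000
48.9928 42.5088 34.4616 24.4746 12.0800 2.4462 0.0000 0.0000 0.0000
51.7460 45.9257 38.7023 29.7375 18.6116 4.8036 0.0000 0.0000 0.0000 0.0000

Δt=0.07667, u=1.11403, d=0.89764, q=0.48900, disc=e^(-rΔt)=0.99656
k=9 terminal: V=max(K-S,0) → 51.7460 45.9257 38.7023 29.7375 18.6116 4.8036 0.0000 0.0000 0.0000 0.0000
k=8: j=0 S=26.8972 intr=48.9928 cont=48.7315 V=48.9928[EX]; j=1 S=33.3812 intr=42.5088 cont=42.2474 V=42.5088[EX]; j=2 S=41.4284 intr=34.4616 cont=34.2003 V=34.4616[EX]; j=3 S=51.4154 intr=24.4746 cont=24.2132 V=24.4746[EX]; j=4 S=63.8100 intr=12.0800 cont=11.8186 V=12.0800[EX]; j=5 S=79.1925 intr=0.0000 cont=2.4462 V=2.4462[hold]; j=6 S=98.2833 intr=0.0000 cont=0.0000 V=0.0000[hold]; j=7 S=121.9763 intr=0.0000 cont=0.0000 V=0.0000[hold]; j=8 S=151.3808 intr=0.0000 cont=0.0000 V=0.0000[hold]
k=7: j=0 S=29.9643 intr=45.9257 cont=45.6643 V=45.9257[EX]; j=1 S=37.1877 intr=38.7023 cont=38.4409 V=38.7023[EX]; j=2 S=46.1525 intr=29.7375 cont=29.4761 V=29.7375[EX]; j=3 S=57.2784 intr=18.6116 cont=18.3502 V=18.6116[EX]; j=4 S=71.0864 intr=4.8036 cont=7.3437 V=7.3437[hold]; j=5 S=88.2230 intr=0.0000 cont=1.2457 V=1.2457[hold]; j=6 S=109.4908 intr=0.0000 cont=0.0000 V=0.0000[hold]; j=7 S=135.8855 intr=0.0000 cont=0.0000 V=0.0000[hold]
k=6: j=0 S=33.3812 intr=42.5088 cont=42.2474 V=42.5088[EX]; j=1 S=41.4284 intr=34.4616 cont=34.2003 V=34.4616[EX]; j=2 S=51.4154 intr=24.4746 cont=24.2132 V=24.4746[EX]; j=3 S=63.8100 intr=12.0800 cont=13.0565 V=13.0565[hold]; j=4 S=79.1925 intr=0.0000 cont=4.3467 V=4.3467[hold]; j=5 S=98.2833 intr=0.0000 cont=0.6344 V=0.6344[hold]; j=6 S=121.9763 intr=0.0000 cont=0.0000 V=0.0000[hold]
k=5: j=0 S=37.1877 intr=38.7023 cont=38.4409 V=38.7023[EX]; j=1 S=46.1525 intr=29.7375 cont=29.4761 V=29.7375[EX]; j=2 S=57.2784 intr=18.6116 cont=18.8261 V=18.8261[hold]; j=3 S=71.0864 intr=4.8036 cont=8.7671 V=8.7671[hold]; j=4 S=88.2230 intr=0.0000 cont=2.5227 V=2.5227[hold]; j=5 S=109.4908 intr=0.0000 cont=0.3230 V=0.3230[hold]
k=4: j=0 S=41.4284 intr=34.4616 cont=34.2003 V=34.4616[EX]; j=1 S=51.4154 intr=24.4746 cont=24.3177 V=24.4746[EX]; j=2 S=63.8100 intr=12.0800 cont=13.8593 V=13.8593[hold]; j=3 S=79.1925 intr=0.0000 cont=5.6939 V=5.6939[hold]; j=4 S=98.2833 intr=0.0000 cont=1.4421 V=1.4421[hold]
k=3: j=0 S=46.1525 intr=29.7375 cont=29.4761 V=29.7375[EX]; j=1 S=57.2784 intr=18.6116 cont=19.2173 V=19.2173[hold]; j=2 S=71.0864 intr=4.8036 cont=9.8324 V=9.8324[hold]; j=3 S=88.2230 intr=0.0000 cont=3.6023 V=3.6023[hold]
k=2: j=0 S=51.4154 intr=24.4746 cont=24.5084 V=24.5084[hold]; j=1 S=63.8100 intr=12.0800 cont=14.5777 V=14.5777[hold]; j=2 S=79.1925 intr=0.0000 cont=6.7625 V=6.7625[hold]
k=1: j=0 S=57.2784 intr=18.6116 cont=19.5846 V=19.5846[hold]; j=1 S=71.0864 intr=4.8036 cont=10.7190 V=10.7190[hold]
k=0: j=0 S=63.8100 intr=12.0800 cont=15.1968 V=15.1968[hold]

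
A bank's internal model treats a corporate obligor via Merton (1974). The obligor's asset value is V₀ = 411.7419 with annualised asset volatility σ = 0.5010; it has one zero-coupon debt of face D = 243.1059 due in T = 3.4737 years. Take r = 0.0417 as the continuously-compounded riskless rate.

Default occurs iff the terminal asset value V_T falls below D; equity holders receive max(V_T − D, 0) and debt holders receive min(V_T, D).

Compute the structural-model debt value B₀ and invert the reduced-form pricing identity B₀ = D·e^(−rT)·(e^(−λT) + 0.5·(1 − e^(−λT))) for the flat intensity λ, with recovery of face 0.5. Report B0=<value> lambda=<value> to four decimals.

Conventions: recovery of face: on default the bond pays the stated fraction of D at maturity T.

With assets at 411.7419 and a single debt payment of 243.1059 at 3.4737 years:
d₁ = [ln(V₀/D) + (r + σ²/2)T] / (σ√T)
   = [ln(411.7419/243.1059) + (0.0417 + 0.5·0.5010²)·3.4737] / (0.5010·√3.4737)
   = [0.526900 + 0.580804] / 0.933757 = 1.186287
d₂ = d₁ − σ√T = 1.186287 − 0.933757 = 0.252530
N(d₁) = 0.882246,  N(d₂) = 0.599684,  e^(−rT) = 0.865149
E₀ = V₀·N(d₁) − D·e^(−rT)·N(d₂)
   = 411.7419·0.882246 − 243.1059·0.865149·0.599684 = 237.130120
B₀ = V₀ − E₀ = 411.7419 − 237.130120 = 174.611780
e^(−λT) = (B₀·e^(rT)/D − 0.5)/(1 − 0.5) = (174.6118·1.155870/243.1059 − 0.5)/0.5 = 0.66041662
λ = −ln(0.66041662)/3.4737 = 0.119436

B0=174.6118 lambda=0.1194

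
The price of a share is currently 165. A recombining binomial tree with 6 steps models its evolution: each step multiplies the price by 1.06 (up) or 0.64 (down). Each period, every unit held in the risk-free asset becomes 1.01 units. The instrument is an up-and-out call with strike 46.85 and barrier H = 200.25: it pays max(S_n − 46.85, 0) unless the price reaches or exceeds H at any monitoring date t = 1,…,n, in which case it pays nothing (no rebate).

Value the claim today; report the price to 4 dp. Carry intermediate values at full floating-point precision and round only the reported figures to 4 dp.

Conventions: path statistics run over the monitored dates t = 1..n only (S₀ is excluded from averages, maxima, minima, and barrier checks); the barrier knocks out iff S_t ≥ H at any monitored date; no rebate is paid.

price = 26.9176

No-arbitrage gives p* = (R−d)/(u−d) = 0.8810: enumerate every path, weight its payoff by its p*-probability, and discount by R^6.
Enumerate all 2^6 = 64 price paths (U = up ×1.06, D = down ×0.64); each path with k up-moves has probability p*^k·(1−p*)^(6−k).
DDDDDD: M=105.6000, payoff=0.0000, prob=0.000003
UDDDDD: M=174.9000, payoff=0.0000, prob=0.000021
DUDDDD: M=111.9360, payoff=0.0000, prob=0.000021
UUDDDD: M=185.3940, payoff=0.0000, prob=0.000156
DDUDDD: M=105.6000, payoff=0.0000, prob=0.000021
UDUDDD: M=174.9000, payoff=0.0000, prob=0.000156
DUUDDD: M=118.6522, payoff=0.0000, prob=0.000156
UUUDDD: M=196.5176, payoff=4.6659, prob=0.001154
DDDUDD: M=105.6000, payoff=0.0000, prob=0.000021
UDDUDD: M=174.9000, payoff=0.0000, prob=0.000156
DUDUDD: M=111.9360, payoff=0.0000, prob=0.000156
UUDUDD: M=185.3940, payoff=4.6659, prob=0.001154
DDUUDD: M=105.6000, payoff=0.0000, prob=0.000156
UDUUDD: M=174.9000, payoff=4.6659, prob=0.001154
DUUUDD: M=125.7713, payoff=4.6659, prob=0.001154
UUUUDD: M=208.3087, payoff=0.0000, prob=0.008536
DDDDUD: M=105.6000, payoff=0.0000, prob=0.000021
UDDDUD: M=174.9000, payoff=0.0000, prob=0.000156
DUDDUD: M=111.9360, payoff=0.0000, prob=0.000156
UUDDUD: M=185.3940, payoff=4.6659, prob=0.001154
DDUDUD: M=105.6000, payoff=0.0000, prob=0.000156
UDUDUD: M=174.9000, payoff=4.6659, prob=0.001154
DUUDUD: M=118.6522, payoff=4.6659, prob=0.001154
UUUDUD: M=196.5176, payoff=38.4732, prob=0.008536
DDDUUD: M=105.6000, payoff=0.0000, prob=0.000156
UDDUUD: M=174.9000, payoff=4.6659, prob=0.001154
DUDUUD: M=111.9360, payoff=4.6659, prob=0.001154
UUDUUD: M=185.3940, payoff=38.4732, prob=0.008536
DDUUUD: M=105.6000, payoff=4.6659, prob=0.001154
UDUUUD: M=174.9000, payoff=38.4732, prob=0.008536
DUUUUD: M=133.3176, payoff=38.4732, prob=0.008536
UUUUUD: M=220.8072, payoff=0.0000, prob=0.063166
DDDDDU: M=105.6000, payoff=0.0000, prob=0.000021
UDDDDU: M=174.9000, payoff=0.0000, prob=0.000156
DUDDDU: M=111.9360, payoff=0.0000, prob=0.000156
UUDDDU: M=185.3940, payoff=4.6659, prob=0.001154
DDUDDU: M=105.6000, payoff=0.0000, prob=0.000156
UDUDDU: M=174.9000, payoff=4.6659, prob=0.001154
DUUDDU: M=118.6522, payoff=4.6659, prob=0.001154
UUUDDU: M=196.5176, payoff=38.4732, prob=0.008536
DDDUDU: M=105.6000, payoff=0.0000, prob=0.000156
UDDUDU: M=174.9000, payoff=4.6659, prob=0.001154
DUDUDU: M=111.9360, payoff=4.6659, prob=0.001154
UUDUDU: M=185.3940, payoff=38.4732, prob=0.008536
DDUUDU: M=105.6000, payoff=4.6659, prob=0.001154
UDUUDU: M=174.9000, payoff=38.4732, prob=0.008536
DUUUDU: M=125.7713, payoff=38.4732, prob=0.008536
UUUUDU: M=208.3087, payoff=0.0000, prob=0.063166
DDDDUU: M=105.6000, payoff=0.0000, prob=0.000156
UDDDUU: M=174.9000, payoff=4.6659, prob=0.001154
DUDDUU: M=111.9360, payoff=4.6659, prob=0.001154
UUDDUU: M=185.3940, payoff=38.4732, prob=0.008536
DDUDUU: M=105.6000, payoff=4.6659, prob=0.001154
UDUDUU: M=174.9000, payoff=38.4732, prob=0.008536
DUUDUU: M=118.6522, payoff=38.4732, prob=0.008536
UUUDUU: M=196.5176, payoff=94.4666, prob=0.063166
DDDUUU: M=105.6000, payoff=4.6659, prob=0.001154
UDDUUU: M=174.9000, payoff=38.4732, prob=0.008536
DUDUUU: M=111.9360, payoff=38.4732, prob=0.008536
UUDUUU: M=185.3940, payoff=94.4666, prob=0.063166
DDUUUU: M=105.6000, payoff=38.4732, prob=0.008536
UDUUUU: M=174.9000, payoff=94.4666, prob=0.063166
DUUUUU: M=141.3166, payoff=94.4666, prob=0.063166
UUUUUU: M=234.0557, payoff=0.0000, prob=0.467428
Price = Σ prob·payoff / R^6 = 28.573603 / 1.061520 = 26.9176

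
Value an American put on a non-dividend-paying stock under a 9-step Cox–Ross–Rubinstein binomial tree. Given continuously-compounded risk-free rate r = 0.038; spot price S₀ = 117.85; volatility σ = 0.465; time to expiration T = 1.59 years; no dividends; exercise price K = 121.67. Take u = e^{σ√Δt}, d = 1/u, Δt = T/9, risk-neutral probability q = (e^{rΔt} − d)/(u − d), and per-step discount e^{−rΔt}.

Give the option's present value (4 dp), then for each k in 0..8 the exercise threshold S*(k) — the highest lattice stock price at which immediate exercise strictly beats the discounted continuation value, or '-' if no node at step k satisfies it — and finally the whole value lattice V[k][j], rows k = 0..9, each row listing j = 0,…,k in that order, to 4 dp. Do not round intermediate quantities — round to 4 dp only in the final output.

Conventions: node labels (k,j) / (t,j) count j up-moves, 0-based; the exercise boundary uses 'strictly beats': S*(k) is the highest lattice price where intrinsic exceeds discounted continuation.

price = 26.6657
boundary = - - - - 53.9265 65.5668 53.9265 65.5668 79.7198
tree:
26.6657
35.2174 17.3442
45.2114 24.3821 9.6068
56.2665 33.3156 14.5944 4.0846
67.7435 44.0509 21.6117 6.8407 1.0156
77.3172 56.1032 31.0067 11.2604 1.9234 0.0000
85.1913 67.7435 42.7587 18.1157 3.6426 0.0000 0.0000
91.6675 77.3172 56.1032 28.2296 6.8985 0.0000 0.0000 0.0000
96.9940 85.1913 67.7435 41.9502 13.0646 0.0000 0.0000 0.0000 0.0000
101.3748 91.6675 77.3172 56.1032 24.7423 0.0000 0.0000 0.0000 0.0000 0.0000

Δt=0.17667, u=1.21586, d=0.82247, q=0.46842, disc=e^(-rΔt)=0.99331
k=9 terminal: V=max(K-S,0) → 101.3748 91.6675 77.3172 56.1032 24.7423 0.0000 0.0000 0.0000 0.0000 0.0000
k=8: j=0 S=24.6760 intr=96.9940 cont=96.1799 V=96.9940[EX]; j=1 S=36.4787 intr=85.1913 cont=84.3773 V=85.1913[EX]; j=2 S=53.9265 intr=67.7435 cont=66.9294 V=67.7435[EX]; j=3 S=79.7198 intr=41.9502 cont=41.1362 V=41.9502[EX]; j=4 S=117.8500 intr=3.8200 cont=13.0646 V=13.0646[hold]; j=5 S=174.2181 intr=0.0000 cont=0.0000 V=0.0000[hold]; j=6 S=257.5472 intr=0.0000 cont=0.0000 V=0.0000[hold]; j=7 S=380.7329 intr=0.0000 cont=0.0000 V=0.0000[hold]; j=8 S=562.8387 intr=0.0000 cont=0.0000 V=0.0000[hold]  S*(8)=79.7198
k=7: j=0 S=30.0025 intr=91.6675 cont=90.8535 V=91.6675[EX]; j=1 S=44.3528 intr=77.3172 cont=76.5032 V=77.3172[EX]; j=2 S=65.5668 intr=56.1032 cont=55.2891 V=56.1032[EX]; j=3 S=96.9277 intr=24.7423 cont=28.2296 V=28.2296[hold]; j=4 S=143.2885 intr=0.0000 cont=6.8985 V=6.8985[hold]; j=5 S=211.8239 intr=0.0000 cont=0.0000 V=0.0000[hold]; j=6 S=313.1400 intr=0.0000 cont=0.0000 V=0.0000[hold]; j=7 S=462.9160 intr=0.0000 cont=0.0000 V=0.0000[hold]  S*(7)=65.5668
k=6: j=0 S=36.4787 intr=85.1913 cont=84.3773 V=85.1913[EX]; j=1 S=53.9265 intr=67.7435 cont=66.9294 V=67.7435[EX]; j=2 S=79.7198 intr=41.9502 cont=42.7587 V=42.7587[hold]; j=3 S=117.8500 intr=3.8200 cont=18.1157 V=18.1157[hold]; j=4 S=174.2181 intr=0.0000 cont=3.6426 V=3.6426[hold]; j=5 S=257.5472 intr=0.0000 cont=0.0000 V=0.0000[hold]; j=6 S=380.7329 intr=0.0000 cont=0.0000 V=0.0000[hold]  S*(6)=53.9265
k=5: j=0 S=44.3528 intr=77.3172 cont=76.5032 V=77.3172[EX]; j=1 S=65.5668 intr=56.1032 cont=55.6653 V=56.1032[EX]; j=2 S=96.9277 intr=24.7423 cont=31.0067 V=31.0067[hold]; j=3 S=143.2885 intr=0.0000 cont=11.2604 V=11.2604[hold]; j=4 S=211.8239 intr=0.0000 cont=1.9234 V=1.9234[hold]; j=5 S=313.1400 intr=0.0000 cont=0.0000 V=0.0000[hold]  S*(5)=65.5668
k=4: j=0 S=53.9265 intr=67.7435 cont=66.9294 V=67.7435[EX]; j=1 S=79.7198 intr=41.9502 cont=44.0509 V=44.0509[hold]; j=2 S=117.8500 intr=3.8200 cont=21.6117 V=21.6117[hold]; j=3 S=174.2181 intr=0.0000 cont=6.8407 V=6.8407[hold]; j=4 S=257.5472 intr=0.0000 cont=1.0156 V=1.0156[hold]  S*(4)=53.9265
k=3: j=0 S=65.5668 intr=56.1032 cont=56.2665 V=56.2665[hold]; j=1 S=96.9277 intr=24.7423 cont=33.3156 V=33.3156[hold]; j=2 S=143.2885 intr=0.0000 cont=14.5944 V=14.5944[hold]; j=3 S=211.8239 intr=0.0000 cont=4.0846 V=4.0846[hold]  S*(3)=-
k=2: j=0 S=79.7198 intr=41.9502 cont=45.2114 V=45.2114[hold]; j=1 S=117.8500 intr=3.8200 cont=24.3821 V=24.3821[hold]; j=2 S=174.2181 intr=0.0000 cont=9.6068 V=9.6068[hold]  S*(2)=-
k=1: j=0 S=96.9277 intr=24.7423 cont=35.2174 V=35.2174[hold]; j=1 S=143.2885 intr=0.0000 cont=17.3442 V=17.3442[hold]  S*(1)=-
k=0: j=0 S=117.8500 intr=3.8200 cont=26.6657 V=26.6657[hold]  S*(0)=-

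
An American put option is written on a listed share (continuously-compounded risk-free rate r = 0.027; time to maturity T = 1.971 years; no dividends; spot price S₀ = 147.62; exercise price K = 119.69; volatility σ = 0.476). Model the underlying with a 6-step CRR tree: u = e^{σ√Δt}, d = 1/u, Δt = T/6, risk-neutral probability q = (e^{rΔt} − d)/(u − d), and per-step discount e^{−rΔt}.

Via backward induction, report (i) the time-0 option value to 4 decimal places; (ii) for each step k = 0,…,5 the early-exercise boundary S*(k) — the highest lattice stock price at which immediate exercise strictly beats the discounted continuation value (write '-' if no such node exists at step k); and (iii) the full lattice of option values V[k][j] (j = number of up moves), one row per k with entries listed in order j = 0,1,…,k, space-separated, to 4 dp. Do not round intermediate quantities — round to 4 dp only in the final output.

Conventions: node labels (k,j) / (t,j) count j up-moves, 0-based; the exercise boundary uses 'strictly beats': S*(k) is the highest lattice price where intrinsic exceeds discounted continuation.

params: Δt=0.32850 u=1.31366 d=0.76123 q=0.44834 e^(-rΔt)=0.99117
t_6 payoffs: 90.9662 70.1210 34.1484 0.0000 0.0000 0.0000 0.0000
t_5: node(5,0) S=37.7334 payoff=81.9566 vs cont=80.8997 → 81.9566 [stop]  node(5,1) S=65.1169 payoff=54.5731 vs cont=53.5162 → 54.5731 [stop]  node(5,2) S=112.3729 payoff=7.3171 vs cont=18.6719 → 18.6719 [wait]  node(5,3) S=193.9229 payoff=0.0000 vs cont=0.0000 → 0.0000 [wait]  node(5,4) S=334.6544 payoff=0.0000 vs cont=0.0000 → 0.0000 [wait]  node(5,5) S=577.5162 payoff=0.0000 vs cont=0.0000 → 0.0000 [wait]  ⇒ S*(5)=65.1169
t_4: node(4,0) S=49.5690 payoff=70.1210 vs cont=69.0641 → 70.1210 [stop]  node(4,1) S=85.5416 payoff=34.1484 vs cont=38.1373 → 38.1373 [wait]  node(4,2) S=147.6200 payoff=0.0000 vs cont=10.2095 → 10.2095 [wait]  node(4,3) S=254.7492 payoff=0.0000 vs cont=0.0000 → 0.0000 [wait]  node(4,4) S=439.6230 payoff=0.0000 vs cont=0.0000 → 0.0000 [wait]  ⇒ S*(4)=49.5690
t_3: node(3,0) S=65.1169 payoff=54.5731 vs cont=55.2888 → 55.2888 [wait]  node(3,1) S=112.3729 payoff=7.3171 vs cont=25.3899 → 25.3899 [wait]  node(3,2) S=193.9229 payoff=0.0000 vs cont=5.5824 → 5.5824 [wait]  node(3,3) S=334.6544 payoff=0.0000 vs cont=0.0000 → 0.0000 [wait]  ⇒ S*(3)=-
t_2: node(2,0) S=85.5416 payoff=34.1484 vs cont=41.5140 → 41.5140 [wait]  node(2,1) S=147.6200 payoff=0.0000 vs cont=16.3636 → 16.3636 [wait]  node(2,2) S=254.7492 payoff=0.0000 vs cont=3.0524 → 3.0524 [wait]  ⇒ S*(2)=-
t_1: node(1,0) S=112.3729 payoff=7.3171 vs cont=29.9710 → 29.9710 [wait]  node(1,1) S=193.9229 payoff=0.0000 vs cont=10.3038 → 10.3038 [wait]  ⇒ S*(1)=-
t_0: node(0,0) S=147.6200 payoff=0.0000 vs cont=20.9666 → 20.9666 [wait]  ⇒ S*(0)=-

price = 20.9666
boundary = - - - - 49.5690 65.1169
tree:
20.9666
29.9710 10.3038
41.5140 16.3636 3.0524
55.2888 25.3899 5.5824 0.0000
70.1210 38.1373 10.2095 0.0000 0.0000
81.9566 54.5731 18.6719 0.0000 0.0000 0.0000
90.9662 70.1210 34.1484 0.0000 0.0000 0.0000 0.0000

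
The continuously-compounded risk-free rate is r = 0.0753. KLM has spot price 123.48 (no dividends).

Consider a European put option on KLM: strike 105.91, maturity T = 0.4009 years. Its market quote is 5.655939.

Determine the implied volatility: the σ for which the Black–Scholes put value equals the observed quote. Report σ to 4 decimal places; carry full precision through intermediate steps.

sigma = 0.4782

At σ = 0.4782 the Black–Scholes value reproduces the quote:
σ√T = 0.4782·√0.4009 = 0.302780
d₁ = (ln(S/K) + (r+σ²/2)T) / (σ√T) = (ln(123.48/105.91) + (0.0753+0.4782²/2)·0.4009) / 0.302780 = (0.153490 + 0.076026) / 0.302780 = 0.758026
d₂ = d₁ − σ√T = 0.758026 − 0.302780 = 0.455245
e^{−rT} = 0.970263
N(−d₁) = 0.224218,  N(−d₂) = 0.324466
V = K·e^{−rT}·N(−d₂) − S·N(−d₁) = 33.342353 − 27.686413 = 5.655939 (the observed quote) — the price is monotone increasing in volatility, hence this σ is the only solution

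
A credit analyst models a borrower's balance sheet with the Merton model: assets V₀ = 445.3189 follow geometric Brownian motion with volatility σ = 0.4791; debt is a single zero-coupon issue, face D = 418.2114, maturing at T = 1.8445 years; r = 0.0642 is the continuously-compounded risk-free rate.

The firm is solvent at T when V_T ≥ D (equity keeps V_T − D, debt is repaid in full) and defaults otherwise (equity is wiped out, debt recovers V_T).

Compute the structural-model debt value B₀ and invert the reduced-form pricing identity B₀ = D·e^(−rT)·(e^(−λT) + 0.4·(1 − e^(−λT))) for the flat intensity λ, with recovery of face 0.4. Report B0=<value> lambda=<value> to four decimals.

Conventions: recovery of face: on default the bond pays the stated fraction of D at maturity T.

Apply the equity-as-call identities (strike 418.2114, horizon 1.8445 years):
d₁ = [ln(V₀/D) + (r + σ²/2)T] / (σ√T)
   = [ln(445.3189/418.2114) + (0.0642 + 0.5·0.4791²)·1.8445] / (0.4791·√1.8445)
   = [0.062804 + 0.330107] / 0.650677 = 0.603849
d₂ = d₁ − σ√T = 0.603849 − 0.650677 = -0.046828
N(d₁) = 0.727028,  N(d₂) = 0.481325,  e^(−rT) = 0.888326
E₀ = V₀·N(d₁) − D·e^(−rT)·N(d₂)
   = 445.3189·0.727028 − 418.2114·0.888326·0.481325 = 144.943209
B₀ = V₀ − E₀ = 445.3189 − 144.943209 = 300.375691
e^(−λT) = (B₀·e^(rT)/D − 0.4)/(1 − 0.4) = (300.3757·1.125713/418.2114 − 0.4)/0.6 = 0.68088518
λ = −ln(0.68088518)/1.8445 = 0.208383

B0=300.3757 lambda=0.2084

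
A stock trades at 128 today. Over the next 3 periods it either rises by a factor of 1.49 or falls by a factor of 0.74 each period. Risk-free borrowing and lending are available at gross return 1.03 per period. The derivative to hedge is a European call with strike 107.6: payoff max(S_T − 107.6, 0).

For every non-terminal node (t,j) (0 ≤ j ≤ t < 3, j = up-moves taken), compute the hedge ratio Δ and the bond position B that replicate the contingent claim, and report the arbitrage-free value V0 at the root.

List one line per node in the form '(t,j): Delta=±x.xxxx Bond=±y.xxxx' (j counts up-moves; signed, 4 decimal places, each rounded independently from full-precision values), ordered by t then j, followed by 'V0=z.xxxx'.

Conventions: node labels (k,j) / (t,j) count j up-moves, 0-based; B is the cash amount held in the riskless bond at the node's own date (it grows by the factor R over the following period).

(0,0): Delta=0.7911 Bond=-58.7008
(1,0): Delta=0.5426 Bond=-36.9277
(1,1): Delta=0.9868 Bond=-97.7919
(2,0): Delta=0.0000 Bond=0.0000
(2,1): Delta=0.9701 Bond=-98.3677
(2,2): Delta=1.0000 Bond=-104.4660
V0=42.5607

The replicating-portfolio and risk-neutral prices coincide; use p* = (1.03−0.74)/(1.49−0.74) = 0.3867 for the latter.
Expiry values: V(3,0)=0.0000, V(3,1)=0.0000, V(3,2)=102.6879, V(3,3)=315.8175
(2,0): S=70.0928. Δ = (V_up−V_dn)/(S_up−S_dn) = (0.0000−0.0000)/(104.4383−51.8687) = 0.0000. V = [p*·0.0000 + (1−p*)·0.0000]/1.03 = 0.0000. B = V − Δ·S = 0.0000.
(2,1): S=141.1328. Δ = (V_up−V_dn)/(S_up−S_dn) = (102.6879−0.0000)/(210.2879−104.4383) = 0.9701. V = [p*·102.6879 + (1−p*)·0.0000]/1.03 = 38.5495. B = V − Δ·S = -98.3677.
(2,2): S=284.1728. Δ = (V_up−V_dn)/(S_up−S_dn) = (315.8175−102.6879)/(423.4175−210.2879) = 1.0000. V = [p*·315.8175 + (1−p*)·102.6879]/1.03 = 179.7068. B = V − Δ·S = -104.4660.
(1,0): S=94.7200. Δ = (V_up−V_dn)/(S_up−S_dn) = (38.5495−0.0000)/(141.1328−70.0928) = 0.5426. V = [p*·38.5495 + (1−p*)·0.0000]/1.03 = 14.4717. B = V − Δ·S = -36.9277.
(1,1): S=190.7200. Δ = (V_up−V_dn)/(S_up−S_dn) = (179.7068−38.5495)/(284.1728−141.1328) = 0.9868. V = [p*·179.7068 + (1−p*)·38.5495]/1.03 = 90.4178. B = V − Δ·S = -97.7919.
(0,0): S=128.0000. Δ = (V_up−V_dn)/(S_up−S_dn) = (90.4178−14.4717)/(190.7200−94.7200) = 0.7911. V = [p*·90.4178 + (1−p*)·14.4717]/1.03 = 42.5607. B = V − Δ·S = -58.7008.
As a check, the time-0 holding Δ(0,0)·S0 + B(0,0) comes to 42.5607 — exactly V0.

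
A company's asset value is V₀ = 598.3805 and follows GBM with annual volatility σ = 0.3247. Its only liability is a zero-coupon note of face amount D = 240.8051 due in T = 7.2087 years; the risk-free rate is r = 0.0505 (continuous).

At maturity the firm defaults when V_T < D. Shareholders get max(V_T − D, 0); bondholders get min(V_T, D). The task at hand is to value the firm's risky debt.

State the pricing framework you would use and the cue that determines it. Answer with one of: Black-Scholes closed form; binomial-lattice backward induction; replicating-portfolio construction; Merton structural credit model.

Key observation: the asked-for credit quantity lives on the firm's capital structure — asset value, asset volatility, debt face 240.8051 — which is the structural model's domain.

framework: Merton structural credit model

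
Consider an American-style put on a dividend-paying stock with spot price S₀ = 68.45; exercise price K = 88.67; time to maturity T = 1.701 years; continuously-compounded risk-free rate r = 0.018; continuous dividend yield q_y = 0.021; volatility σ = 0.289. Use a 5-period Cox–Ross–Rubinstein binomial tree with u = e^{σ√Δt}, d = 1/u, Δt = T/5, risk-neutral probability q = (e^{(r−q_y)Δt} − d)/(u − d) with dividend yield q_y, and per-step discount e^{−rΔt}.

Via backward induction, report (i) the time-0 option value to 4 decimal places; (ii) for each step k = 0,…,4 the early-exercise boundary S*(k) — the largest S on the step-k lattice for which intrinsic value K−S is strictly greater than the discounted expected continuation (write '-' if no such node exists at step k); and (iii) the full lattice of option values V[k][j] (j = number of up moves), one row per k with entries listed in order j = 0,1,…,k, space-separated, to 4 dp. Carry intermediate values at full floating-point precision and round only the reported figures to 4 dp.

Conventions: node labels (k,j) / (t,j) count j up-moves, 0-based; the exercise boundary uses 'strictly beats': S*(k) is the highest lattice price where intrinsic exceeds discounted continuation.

price = 24.3370
boundary = - - 48.8608 57.8318 68.4500
tree:
24.3370
31.7423 15.7937
39.8092 22.5063 7.9648
47.3886 30.8382 12.8281 2.2457
53.7923 39.8092 20.2200 4.1454 0.0000
59.2026 47.3886 30.8382 7.6523 0.0000 0.0000

params: Δt=0.34020 u=1.18360 d=0.84488 q=0.45495 e^(-rΔt)=0.99390
t_5 payoffs: 59.2026 47.3886 30.8382 7.6523 0.0000 0.0000
t_4: node(4,0) S=34.8777 payoff=53.7923 vs cont=53.4993 → 53.7923 [stop]  node(4,1) S=48.8608 payoff=39.8092 vs cont=39.6157 → 39.8092 [stop]  node(4,2) S=68.4500 payoff=20.2200 vs cont=20.1660 → 20.2200 [stop]  node(4,3) S=95.8929 payoff=0.0000 vs cont=4.1454 → 4.1454 [wait]  node(4,4) S=134.3381 payoff=0.0000 vs cont=0.0000 → 0.0000 [wait]  ⇒ S*(4)=68.4500
t_3: node(3,0) S=41.2814 payoff=47.3886 vs cont=47.1412 → 47.3886 [stop]  node(3,1) S=57.8318 payoff=30.8382 vs cont=30.7085 → 30.8382 [stop]  node(3,2) S=81.0177 payoff=7.6523 vs cont=12.8281 → 12.8281 [wait]  node(3,3) S=113.4992 payoff=0.0000 vs cont=2.2457 → 2.2457 [wait]  ⇒ S*(3)=57.8318
t_2: node(2,0) S=48.8608 payoff=39.8092 vs cont=39.6157 → 39.8092 [stop]  node(2,1) S=68.4500 payoff=20.2200 vs cont=22.5063 → 22.5063 [wait]  node(2,2) S=95.8929 payoff=0.0000 vs cont=7.9648 → 7.9648 [wait]  ⇒ S*(2)=48.8608
t_1: node(1,0) S=57.8318 payoff=30.8382 vs cont=31.7423 → 31.7423 [wait]  node(1,1) S=81.0177 payoff=7.6523 vs cont=15.7937 → 15.7937 [wait]  ⇒ S*(1)=-
t_0: node(0,0) S=68.4500 payoff=20.2200 vs cont=24.3370 → 24.3370 [wait]  ⇒ S*(0)=-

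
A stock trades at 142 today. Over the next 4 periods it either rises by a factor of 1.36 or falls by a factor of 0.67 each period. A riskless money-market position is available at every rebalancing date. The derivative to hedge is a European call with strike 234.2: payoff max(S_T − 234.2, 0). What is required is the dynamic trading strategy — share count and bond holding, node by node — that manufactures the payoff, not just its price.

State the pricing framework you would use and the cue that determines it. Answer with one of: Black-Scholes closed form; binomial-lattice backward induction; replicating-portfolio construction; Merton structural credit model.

framework: replicating-portfolio construction

Key observation: what is demanded is not a single number but the (Δ, B) position at each node of the 1.36/0.67 tree starting at 142; constructing those positions is the replicating-portfolio method.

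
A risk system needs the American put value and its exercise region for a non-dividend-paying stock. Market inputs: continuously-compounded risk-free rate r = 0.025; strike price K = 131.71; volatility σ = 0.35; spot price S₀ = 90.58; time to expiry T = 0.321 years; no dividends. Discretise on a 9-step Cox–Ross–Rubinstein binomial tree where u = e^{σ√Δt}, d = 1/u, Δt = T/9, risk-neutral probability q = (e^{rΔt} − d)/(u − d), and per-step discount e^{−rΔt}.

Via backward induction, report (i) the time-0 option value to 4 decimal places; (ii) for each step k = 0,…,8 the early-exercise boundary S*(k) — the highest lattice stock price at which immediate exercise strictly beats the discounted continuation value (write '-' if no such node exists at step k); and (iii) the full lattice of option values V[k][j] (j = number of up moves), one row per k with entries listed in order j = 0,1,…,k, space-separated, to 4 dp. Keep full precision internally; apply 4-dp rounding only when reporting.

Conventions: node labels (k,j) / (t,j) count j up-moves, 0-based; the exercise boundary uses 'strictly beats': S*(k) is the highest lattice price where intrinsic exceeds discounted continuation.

Δt=0.03567, u=1.06833, d=0.93604, q=0.49022, disc=e^(-rΔt)=0.99911
k=9 terminal: V=max(K-S,0) → 81.7443 74.6824 66.6223 57.4231 46.9237 34.9404 21.2634 5.6533 0.0000 0.0000
k=8: j=0 S=53.3800 intr=78.3300 cont=78.2126 V=78.3300[EX]; j=1 S=60.9245 intr=70.7855 cont=70.6681 V=70.7855[EX]; j=2 S=69.5353 intr=62.1747 cont=62.0573 V=62.1747[EX]; j=3 S=79.3631 intr=52.3469 cont=52.2295 V=52.3469[EX]; j=4 S=90.5800 intr=41.1300 cont=41.0126 V=41.1300[EX]; j=5 S=103.3822 intr=28.3278 cont=28.2104 V=28.3278[EX]; j=6 S=117.9938 intr=13.7162 cont=13.5988 V=13.7162[EX]; j=7 S=134.6706 intr=0.0000 cont=2.8793 V=2.8793[hold]; j=8 S=153.7043 intr=0.0000 cont=0.0000 V=0.0000[hold]  S*(8)=117.9938
k=7: j=0 S=57.0276 intr=74.6824 cont=74.5650 V=74.6824[EX]; j=1 S=65.0877 intr=66.6223 cont=66.5049 V=66.6223[EX]; j=2 S=74.2869 intr=57.4231 cont=57.3057 V=57.4231[EX]; j=3 S=84.7863 intr=46.9237 cont=46.8063 V=46.9237[EX]; j=4 S=96.7696 intr=34.9404 cont=34.8230 V=34.9404[EX]; j=5 S=110.4466 intr=21.2634 cont=21.1460 V=21.2634[EX]; j=6 S=126.0567 intr=5.6533 cont=8.3962 V=8.3962[hold]; j=7 S=143.8730 intr=0.0000 cont=1.4665 V=1.4665[hold]  S*(7)=110.4466
k=6: j=0 S=60.9245 intr=70.7855 cont=70.6681 V=70.7855[EX]; j=1 S=69.5353 intr=62.1747 cont=62.0573 V=62.1747[EX]; j=2 S=79.3631 intr=52.3469 cont=52.2295 V=52.3469[EX]; j=3 S=90.5800 intr=41.1300 cont=41.0126 V=41.1300[EX]; j=4 S=103.3822 intr=28.3278 cont=28.2104 V=28.3278[EX]; j=5 S=117.9938 intr=13.7162 cont=14.9423 V=14.9423[hold]; j=6 S=134.6706 intr=0.0000 cont=4.9947 V=4.9947[hold]  S*(6)=103.3822
k=5: j=0 S=65.0877 intr=66.6223 cont=66.5049 V=66.6223[EX]; j=1 S=74.2869 intr=57.4231 cont=57.3057 V=57.4231[EX]; j=2 S=84.7863 intr=46.9237 cont=46.8063 V=46.9237[EX]; j=3 S=96.7696 intr=34.9404 cont=34.8230 V=34.9404[EX]; j=4 S=110.4466 intr=21.2634 cont=21.7465 V=21.7465[hold]; j=5 S=126.0567 intr=5.6533 cont=10.0567 V=10.0567[hold]  S*(5)=96.7696
k=4: j=0 S=69.5353 intr=62.1747 cont=62.0573 V=62.1747[EX]; j=1 S=79.3631 intr=52.3469 cont=52.2295 V=52.3469[EX]; j=2 S=90.5800 intr=41.1300 cont=41.0126 V=41.1300[EX]; j=3 S=103.3822 intr=28.3278 cont=28.4470 V=28.4470[hold]; j=4 S=117.9938 intr=13.7162 cont=16.0016 V=16.0016[hold]  S*(4)=90.5800
k=3: j=0 S=74.2869 intr=57.4231 cont=57.3057 V=57.4231[EX]; j=1 S=84.7863 intr=46.9237 cont=46.8063 V=46.9237[EX]; j=2 S=96.7696 intr=34.9404 cont=34.8814 V=34.9404[EX]; j=3 S=110.4466 intr=21.2634 cont=22.3261 V=22.3261[hold]  S*(3)=96.7696
k=2: j=0 S=79.3631 intr=52.3469 cont=52.2295 V=52.3469[EX]; j=1 S=90.5800 intr=41.1300 cont=41.0126 V=41.1300[EX]; j=2 S=103.3822 intr=28.3278 cont=28.7309 V=28.7309[hold]  S*(2)=90.5800
k=1: j=0 S=84.7863 intr=46.9237 cont=46.8063 V=46.9237[EX]; j=1 S=96.7696 intr=34.9404 cont=35.0204 V=35.0204[hold]  S*(1)=84.7863
k=0: j=0 S=90.5800 intr=41.1300 cont=41.0518 V=41.1300[EX]  S*(0)=90.5800

price = 41.1300
boundary = 90.5800 84.7863 90.5800 96.7696 90.5800 96.7696 103.3822 110.4466 117.9938
tree:
41.1300
46.9237 35.0204
52.3469 41.1300 28.7309
57.4231 46.9237 34.9404 22.3261
62.1747 52.3469 41.1300 28.4470 16.0016
66.6223 57.4231 46.9237 34.9404 21.7465 10.0567
70.7855 62.1747 52.3469 41.1300 28.3278 14.9423 4.9947
74.6824 66.6223 57.4231 46.9237 34.9404 21.2634 8.3962 1.4665
78.3300 70.7855 62.1747 52.3469 41.1300 28.3278 13.7162 2.8793 0.0000
81.7443 74.6824 66.6223 57.4231 46.9237 34.9404 21.2634 5.6533 0.0000 0.0000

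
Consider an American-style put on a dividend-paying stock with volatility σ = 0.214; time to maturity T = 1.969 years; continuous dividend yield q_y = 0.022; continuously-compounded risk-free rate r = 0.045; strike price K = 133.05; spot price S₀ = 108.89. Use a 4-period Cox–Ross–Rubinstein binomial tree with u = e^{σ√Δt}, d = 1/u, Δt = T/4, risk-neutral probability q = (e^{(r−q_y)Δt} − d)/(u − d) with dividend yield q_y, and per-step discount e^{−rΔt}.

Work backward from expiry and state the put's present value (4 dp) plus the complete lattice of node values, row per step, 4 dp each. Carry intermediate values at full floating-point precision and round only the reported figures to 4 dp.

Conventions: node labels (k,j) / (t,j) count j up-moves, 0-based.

price = 26.5901
tree:
26.5901
39.3410 15.0455
52.4055 25.0059 5.7711
63.6486 39.3410 11.8080 0.0000
73.3242 52.4055 24.1600 0.0000 0.0000

Δt=0.49225  u=1.16200  d=0.86058  q=0.50031  discount=0.97809
step 4 (expiry): payoffs max(K−S,0) = 73.3242 52.4055 24.1600 0.0000 0.0000
k=3: (k=3,j=0): S=69.4014, K−S=63.6486, hold=61.4813 ⇒ V=63.6486 exercise | (k=3,j=1): S=93.7090, K−S=39.3410, hold=37.4355 ⇒ V=39.3410 exercise | (k=3,j=2): S=126.5303, K−S=6.5197, hold=11.8080 ⇒ V=11.8080 continue | (k=3,j=3): S=170.8471, K−S=0.0000, hold=0.0000 ⇒ V=0.0000 continue
k=2: (k=2,j=0): S=80.6445, K−S=52.4055, hold=50.3593 ⇒ V=52.4055 exercise | (k=2,j=1): S=108.8900, K−S=24.1600, hold=25.0059 ⇒ V=25.0059 continue | (k=2,j=2): S=147.0283, K−S=0.0000, hold=5.7711 ⇒ V=5.7711 continue
k=1: (k=1,j=0): S=93.7090, K−S=39.3410, hold=37.8494 ⇒ V=39.3410 exercise | (k=1,j=1): S=126.5303, K−S=6.5197, hold=15.0455 ⇒ V=15.0455 continue
k=0: (k=0,j=0): S=108.8900, K−S=24.1600, hold=26.5901 ⇒ V=26.5901 continue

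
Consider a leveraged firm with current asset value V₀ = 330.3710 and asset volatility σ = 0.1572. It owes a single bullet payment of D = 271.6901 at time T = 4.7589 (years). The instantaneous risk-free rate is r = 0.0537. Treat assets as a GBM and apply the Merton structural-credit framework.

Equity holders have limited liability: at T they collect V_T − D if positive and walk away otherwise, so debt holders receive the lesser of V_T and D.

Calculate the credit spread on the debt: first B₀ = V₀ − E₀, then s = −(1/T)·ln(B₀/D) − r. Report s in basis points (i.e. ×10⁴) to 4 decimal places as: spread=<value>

spread=39.7468

Work the structural quantities from V₀ = 330.3710 against face 271.6901:
d₁ = [ln(V₀/D) + (r + σ²/2)T] / (σ√T)
   = [ln(330.3710/271.6901) + (0.0537 + 0.5·0.1572²)·4.7589] / (0.1572·√4.7589)
   = [0.195554 + 0.314354] / 0.342930 = 1.486914
d₂ = d₁ − σ√T = 1.486914 − 0.342930 = 1.143983
N(d₁) = 0.931481,  N(d₂) = 0.873685,  e^(−rT) = 0.774488
E₀ = V₀·N(d₁) − D·e^(−rT)·N(d₂)
   = 330.3710·0.931481 − 271.6901·0.774488·0.873685 = 123.892966
B₀ = V₀ − E₀ = 330.3710 − 123.892966 = 206.478034
spread = −(1/T)·ln(B₀/D) − r = −(1/4.7589)·ln(206.478034/271.6901) − 0.0537 = 0.00397468
in basis points: 0.00397468 × 10⁴ = 39.7468 bp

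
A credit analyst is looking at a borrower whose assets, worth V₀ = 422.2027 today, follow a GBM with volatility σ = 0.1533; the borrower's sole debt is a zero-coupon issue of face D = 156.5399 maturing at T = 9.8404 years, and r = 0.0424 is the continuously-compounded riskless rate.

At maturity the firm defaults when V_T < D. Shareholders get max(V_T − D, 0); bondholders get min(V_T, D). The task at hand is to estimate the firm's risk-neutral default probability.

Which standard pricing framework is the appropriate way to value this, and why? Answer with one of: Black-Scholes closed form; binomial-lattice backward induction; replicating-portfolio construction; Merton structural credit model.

Key observation: a levered firm with one bullet debt due at 9.8404 years is the canonical structural-credit setup: equity is a call on the firm's assets struck at the face value.

framework: Merton structural credit model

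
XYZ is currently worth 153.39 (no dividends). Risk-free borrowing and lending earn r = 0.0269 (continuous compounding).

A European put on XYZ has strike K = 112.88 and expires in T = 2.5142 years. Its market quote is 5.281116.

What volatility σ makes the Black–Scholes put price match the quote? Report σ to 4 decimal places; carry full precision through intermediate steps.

sigma = 0.2630

At σ = 0.2630 the Black–Scholes value reproduces the quote:
σ√T = 0.263·√2.5142 = 0.417019
d₁ = (ln(S/K) + (r+σ²/2)T) / (σ√T) = (ln(153.39/112.88) + (0.0269+0.263²/2)·2.5142) / 0.417019 = (0.306658 + 0.154584) / 0.417019 = 1.106048
d₂ = d₁ − σ√T = 1.106048 − 0.417019 = 0.689029
e^{−rT} = 0.934604
N(−d₁) = 0.134353,  N(−d₂) = 0.245403
V = K·e^{−rT}·N(−d₂) − S·N(−d₁) = 25.889512 − 20.608396 = 5.281116 (the quoted price), and the Black–Scholes price is strictly increasing in σ, so σ is unique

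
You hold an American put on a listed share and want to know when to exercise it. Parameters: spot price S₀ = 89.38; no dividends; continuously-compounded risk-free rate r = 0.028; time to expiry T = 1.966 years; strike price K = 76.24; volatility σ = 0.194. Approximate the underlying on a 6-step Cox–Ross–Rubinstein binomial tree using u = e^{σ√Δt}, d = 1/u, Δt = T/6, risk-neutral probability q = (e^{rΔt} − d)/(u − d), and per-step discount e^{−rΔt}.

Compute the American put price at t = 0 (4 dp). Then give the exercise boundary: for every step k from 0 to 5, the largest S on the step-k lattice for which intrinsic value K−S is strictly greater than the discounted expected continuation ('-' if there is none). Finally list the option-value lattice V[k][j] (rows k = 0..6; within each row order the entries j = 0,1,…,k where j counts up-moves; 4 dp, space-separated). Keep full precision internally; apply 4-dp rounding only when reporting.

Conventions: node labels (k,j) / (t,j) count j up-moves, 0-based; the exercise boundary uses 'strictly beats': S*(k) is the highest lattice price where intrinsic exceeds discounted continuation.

Δt=0.32767, u=1.11745, d=0.89489, q=0.51368, disc=e^(-rΔt)=0.99087
k=6 terminal: V=max(K-S,0) → 30.3339 18.9172 4.6613 0.0000 0.0000 0.0000 0.0000
k=5: j=0 S=51.2978 intr=24.9422 cont=24.2459 V=24.9422[EX]; j=1 S=64.0553 intr=12.1847 cont=11.4884 V=12.1847[EX]; j=2 S=79.9856 intr=0.0000 cont=2.2462 V=2.2462[hold]; j=3 S=99.8777 intr=0.0000 cont=0.0000 V=0.0000[hold]; j=4 S=124.7169 intr=0.0000 cont=0.0000 V=0.0000[hold]; j=5 S=155.7335 intr=0.0000 cont=0.0000 V=0.0000[hold]  S*(5)=64.0553
k=4: j=0 S=57.3228 intr=18.9172 cont=18.2210 V=18.9172[EX]; j=1 S=71.5787 intr=4.6613 cont=7.0148 V=7.0148[hold]; j=2 S=89.3800 intr=0.0000 cont=1.0824 V=1.0824[hold]; j=3 S=111.6084 intr=0.0000 cont=0.0000 V=0.0000[hold]; j=4 S=139.3650 intr=0.0000 cont=0.0000 V=0.0000[hold]  S*(4)=57.3228
k=3: j=0 S=64.0553 intr=12.1847 cont=12.6863 V=12.6863[hold]; j=1 S=79.9856 intr=0.0000 cont=3.9312 V=3.9312[hold]; j=2 S=99.8777 intr=0.0000 cont=0.5216 V=0.5216[hold]; j=3 S=124.7169 intr=0.0000 cont=0.0000 V=0.0000[hold]  S*(3)=-
k=2: j=0 S=71.5787 intr=4.6613 cont=8.1142 V=8.1142[hold]; j=1 S=89.3800 intr=0.0000 cont=2.1598 V=2.1598[hold]; j=2 S=111.6084 intr=0.0000 cont=0.2513 V=0.2513[hold]  S*(2)=-
k=1: j=0 S=79.9856 intr=0.0000 cont=5.0094 V=5.0094[hold]; j=1 S=99.8777 intr=0.0000 cont=1.1687 V=1.1687[hold]  S*(1)=-
k=0: j=0 S=89.3800 intr=0.0000 cont=3.0088 V=3.0088[hold]  S*(0)=-

price = 3.0088
boundary = - - - - 57.3228 64.0553
tree:
3.0088
5.0094 1.1687
8.1142 2.1598 0.2513
12.6863 3.9312 0.5216 0.0000
18.9172 7.0148 1.0824 0.0000 0.0000
24.9422 12.1847 2.2462 0.0000 0.0000 0.0000
30.3339 18.9172 4.6613 0.0000 0.0000 0.0000 0.0000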